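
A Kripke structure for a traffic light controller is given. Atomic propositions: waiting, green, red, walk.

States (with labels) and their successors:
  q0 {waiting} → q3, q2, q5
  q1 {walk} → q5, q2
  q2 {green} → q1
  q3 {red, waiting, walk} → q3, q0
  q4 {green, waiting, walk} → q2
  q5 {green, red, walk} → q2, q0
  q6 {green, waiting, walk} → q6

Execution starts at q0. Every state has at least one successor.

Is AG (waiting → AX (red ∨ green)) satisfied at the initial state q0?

Violated

States satisfying waiting → AX (red ∨ green): {q0, q1, q2, q4, q5, q6}.
States satisfying AG (waiting → AX (red ∨ green)): {q6}.
q3 is reachable from q0 and violates waiting → AX (red ∨ green), so AG fails at q0.
q0 ∉ Sat(AG (waiting → AX (red ∨ green))).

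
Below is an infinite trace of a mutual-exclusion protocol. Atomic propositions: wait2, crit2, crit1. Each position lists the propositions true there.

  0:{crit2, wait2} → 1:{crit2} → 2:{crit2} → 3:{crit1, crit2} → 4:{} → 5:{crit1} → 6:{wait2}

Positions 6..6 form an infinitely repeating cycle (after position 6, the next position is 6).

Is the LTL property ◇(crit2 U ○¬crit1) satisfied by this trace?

crit2 U ○¬crit1 holds at position 0, which is reachable from 0, so ◇(crit2 U ○¬crit1) holds.

Yes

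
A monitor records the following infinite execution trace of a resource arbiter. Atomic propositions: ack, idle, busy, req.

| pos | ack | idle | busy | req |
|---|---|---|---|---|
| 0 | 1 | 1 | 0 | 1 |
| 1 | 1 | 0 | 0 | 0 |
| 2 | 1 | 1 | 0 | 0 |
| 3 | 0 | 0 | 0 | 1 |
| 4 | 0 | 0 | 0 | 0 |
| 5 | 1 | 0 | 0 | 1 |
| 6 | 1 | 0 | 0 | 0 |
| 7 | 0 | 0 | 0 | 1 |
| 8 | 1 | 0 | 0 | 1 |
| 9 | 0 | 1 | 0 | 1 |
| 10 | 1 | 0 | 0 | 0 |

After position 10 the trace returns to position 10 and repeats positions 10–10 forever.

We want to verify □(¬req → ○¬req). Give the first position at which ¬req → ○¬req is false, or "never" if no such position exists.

2

Check ¬req → ○¬req at each position in order: 0 ✓, 1 ✓.
At position 2 the labels are {ack, idle} and the next position 3 has {req}, so ¬req → ○¬req is false there. This is the first violation.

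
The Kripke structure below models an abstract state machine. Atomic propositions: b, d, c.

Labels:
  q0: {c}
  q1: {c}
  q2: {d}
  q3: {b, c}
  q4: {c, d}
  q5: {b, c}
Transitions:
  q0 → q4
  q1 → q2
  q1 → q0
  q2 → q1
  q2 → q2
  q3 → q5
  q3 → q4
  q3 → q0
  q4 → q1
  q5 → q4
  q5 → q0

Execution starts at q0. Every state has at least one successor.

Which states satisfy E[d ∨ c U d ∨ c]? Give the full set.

States satisfying d ∨ c: {q0, q1, q2, q3, q4, q5}.
States satisfying E[d ∨ c U d ∨ c]: {q0, q1, q2, q3, q4, q5}.

{q0, q1, q2, q3, q4, q5}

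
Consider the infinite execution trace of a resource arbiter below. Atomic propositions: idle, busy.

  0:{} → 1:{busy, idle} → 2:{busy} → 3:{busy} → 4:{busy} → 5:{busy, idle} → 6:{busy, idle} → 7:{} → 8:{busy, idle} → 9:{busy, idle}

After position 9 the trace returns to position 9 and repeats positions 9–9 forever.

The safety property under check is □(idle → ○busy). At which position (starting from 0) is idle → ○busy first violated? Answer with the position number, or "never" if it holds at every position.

6

Check idle → ○busy at each position in order: 0 ✓, 1 ✓, 2 ✓, 3 ✓, 4 ✓, 5 ✓.
At position 6 the labels are {busy, idle} and the next position 7 has {}, so idle → ○busy is false there. This is the first violation.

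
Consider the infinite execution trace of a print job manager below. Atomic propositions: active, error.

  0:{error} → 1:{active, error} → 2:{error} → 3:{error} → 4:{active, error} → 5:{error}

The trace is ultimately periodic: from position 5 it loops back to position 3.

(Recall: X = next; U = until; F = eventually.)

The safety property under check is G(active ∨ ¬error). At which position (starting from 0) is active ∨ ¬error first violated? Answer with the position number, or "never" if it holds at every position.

0

At position 0 the labels are {error}, so active ∨ ¬error is false there. This is the first violation.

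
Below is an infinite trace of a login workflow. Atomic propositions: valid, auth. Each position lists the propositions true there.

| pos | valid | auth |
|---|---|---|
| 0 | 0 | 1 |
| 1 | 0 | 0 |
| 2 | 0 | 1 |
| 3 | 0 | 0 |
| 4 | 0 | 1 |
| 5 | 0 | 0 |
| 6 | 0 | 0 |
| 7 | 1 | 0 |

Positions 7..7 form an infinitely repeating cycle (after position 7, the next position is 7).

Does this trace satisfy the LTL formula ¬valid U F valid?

Satisfied

Walking from position 0: F valid first holds at position 0, and ¬valid holds at every earlier position along the way, so ¬valid U F valid holds.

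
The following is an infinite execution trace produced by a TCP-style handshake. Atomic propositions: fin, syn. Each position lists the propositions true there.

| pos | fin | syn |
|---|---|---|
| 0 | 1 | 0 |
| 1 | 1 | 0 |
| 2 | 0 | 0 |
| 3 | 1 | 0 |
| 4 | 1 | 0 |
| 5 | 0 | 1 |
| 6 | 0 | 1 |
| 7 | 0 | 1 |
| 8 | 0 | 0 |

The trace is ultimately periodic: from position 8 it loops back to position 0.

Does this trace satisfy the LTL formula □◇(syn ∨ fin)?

Holds

◇(syn ∨ fin) holds at every position 0..8, and those are all positions ever visited, so □◇(syn ∨ fin) holds.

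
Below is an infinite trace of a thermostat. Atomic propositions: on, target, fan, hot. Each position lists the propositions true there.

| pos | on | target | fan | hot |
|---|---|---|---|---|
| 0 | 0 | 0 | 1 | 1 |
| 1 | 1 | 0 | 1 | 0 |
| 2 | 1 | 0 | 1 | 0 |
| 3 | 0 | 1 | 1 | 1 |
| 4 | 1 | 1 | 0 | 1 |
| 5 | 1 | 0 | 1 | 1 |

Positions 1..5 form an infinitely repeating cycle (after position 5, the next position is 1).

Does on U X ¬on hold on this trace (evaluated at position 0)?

Walking from position 0: at position 0, X ¬on has not yet held and on fails, so on U X ¬on is false.

Does not hold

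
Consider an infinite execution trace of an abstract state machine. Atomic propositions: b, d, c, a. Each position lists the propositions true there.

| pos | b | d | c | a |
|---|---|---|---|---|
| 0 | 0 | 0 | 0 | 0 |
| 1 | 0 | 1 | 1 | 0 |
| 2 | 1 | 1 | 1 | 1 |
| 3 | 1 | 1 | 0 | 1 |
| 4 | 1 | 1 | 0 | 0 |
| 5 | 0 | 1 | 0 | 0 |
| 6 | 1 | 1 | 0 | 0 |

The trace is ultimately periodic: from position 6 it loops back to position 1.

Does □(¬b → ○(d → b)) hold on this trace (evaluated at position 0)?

¬b → ○(d → b) must hold at every position from 0 onward. It fails at position 0, so □(¬b → ○(d → b)) is false.
Positions where ¬b holds: 0, 1, 5.
Check ○(d → b) at each: 0→fails, 1→ok, 5→ok.

Does not hold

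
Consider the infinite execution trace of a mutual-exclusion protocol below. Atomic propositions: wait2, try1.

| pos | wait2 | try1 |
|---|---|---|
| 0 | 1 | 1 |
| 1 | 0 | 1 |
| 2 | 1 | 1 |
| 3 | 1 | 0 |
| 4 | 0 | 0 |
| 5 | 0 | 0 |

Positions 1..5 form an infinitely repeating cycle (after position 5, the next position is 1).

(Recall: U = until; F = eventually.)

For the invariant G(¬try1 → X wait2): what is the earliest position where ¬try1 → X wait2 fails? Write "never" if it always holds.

3

Check ¬try1 → X wait2 at each position in order: 0 ✓, 1 ✓, 2 ✓.
At position 3 the labels are {wait2} and the next position 4 has {}, so ¬try1 → X wait2 is false there. This is the first violation.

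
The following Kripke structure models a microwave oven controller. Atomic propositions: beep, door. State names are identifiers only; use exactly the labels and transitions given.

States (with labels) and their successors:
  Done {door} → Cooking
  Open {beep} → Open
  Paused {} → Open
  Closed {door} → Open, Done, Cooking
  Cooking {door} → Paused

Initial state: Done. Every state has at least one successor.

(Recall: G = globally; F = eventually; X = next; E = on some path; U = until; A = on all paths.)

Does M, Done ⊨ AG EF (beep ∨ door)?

States satisfying EF (beep ∨ door): {Done, Open, Paused, Closed, Cooking}.
States satisfying AG EF (beep ∨ door): {Done, Open, Paused, Closed, Cooking}.
Every state reachable from Done satisfies EF (beep ∨ door).
Done ∈ Sat(AG EF (beep ∨ door)).

Satisfied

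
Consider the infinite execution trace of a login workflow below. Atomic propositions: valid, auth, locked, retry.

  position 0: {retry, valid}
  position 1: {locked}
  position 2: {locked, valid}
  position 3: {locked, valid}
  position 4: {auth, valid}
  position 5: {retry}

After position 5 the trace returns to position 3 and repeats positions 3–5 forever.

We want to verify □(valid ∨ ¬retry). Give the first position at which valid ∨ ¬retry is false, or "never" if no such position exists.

Check valid ∨ ¬retry at each position in order: 0 ✓, 1 ✓, 2 ✓, 3 ✓, 4 ✓.
At position 5 the labels are {retry}, so valid ∨ ¬retry is false there. This is the first violation.

5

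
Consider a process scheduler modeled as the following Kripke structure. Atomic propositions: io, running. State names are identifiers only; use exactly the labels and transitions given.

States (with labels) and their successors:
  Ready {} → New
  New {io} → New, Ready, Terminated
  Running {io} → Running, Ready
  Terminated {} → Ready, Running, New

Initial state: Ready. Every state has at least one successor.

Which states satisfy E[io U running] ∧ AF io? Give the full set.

States satisfying io: {New, Running}.
States satisfying running: ∅.
States satisfying E[io U running]: ∅.
States satisfying AF io: {Ready, New, Running, Terminated}.
States satisfying E[io U running] ∧ AF io: ∅.

none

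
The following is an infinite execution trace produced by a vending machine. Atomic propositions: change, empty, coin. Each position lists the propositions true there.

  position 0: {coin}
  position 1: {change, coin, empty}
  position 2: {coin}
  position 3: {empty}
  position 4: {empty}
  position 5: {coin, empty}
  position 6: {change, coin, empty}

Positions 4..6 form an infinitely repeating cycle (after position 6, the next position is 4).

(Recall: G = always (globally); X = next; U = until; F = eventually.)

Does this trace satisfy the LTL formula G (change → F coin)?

Holds

change → F coin holds at every position 0..6, and those are all positions ever visited, so G (change → F coin) holds.
Positions where change holds: 1, 6.
Check F coin at each: 1→ok, 6→ok.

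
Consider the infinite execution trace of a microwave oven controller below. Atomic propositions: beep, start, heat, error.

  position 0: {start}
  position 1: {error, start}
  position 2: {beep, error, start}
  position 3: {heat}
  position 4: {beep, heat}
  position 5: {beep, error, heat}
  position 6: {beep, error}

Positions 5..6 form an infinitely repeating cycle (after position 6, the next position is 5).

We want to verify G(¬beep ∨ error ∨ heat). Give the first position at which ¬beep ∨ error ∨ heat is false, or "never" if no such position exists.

¬beep ∨ error ∨ heat holds at every position 0..6, and those are all the positions the trace ever visits, so the invariant G(¬beep ∨ error ∨ heat) is never violated.

never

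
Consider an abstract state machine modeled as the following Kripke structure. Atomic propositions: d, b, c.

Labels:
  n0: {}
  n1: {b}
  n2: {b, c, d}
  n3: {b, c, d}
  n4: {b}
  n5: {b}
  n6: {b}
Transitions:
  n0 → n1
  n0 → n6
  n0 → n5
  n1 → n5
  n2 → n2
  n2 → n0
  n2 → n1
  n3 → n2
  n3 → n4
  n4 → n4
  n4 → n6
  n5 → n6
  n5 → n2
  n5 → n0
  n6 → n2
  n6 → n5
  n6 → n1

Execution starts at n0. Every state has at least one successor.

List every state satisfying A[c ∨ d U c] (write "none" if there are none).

States satisfying c ∨ d: {n2, n3}.
States satisfying c: {n2, n3}.
States satisfying A[c ∨ d U c]: {n2, n3}.

{n2, n3}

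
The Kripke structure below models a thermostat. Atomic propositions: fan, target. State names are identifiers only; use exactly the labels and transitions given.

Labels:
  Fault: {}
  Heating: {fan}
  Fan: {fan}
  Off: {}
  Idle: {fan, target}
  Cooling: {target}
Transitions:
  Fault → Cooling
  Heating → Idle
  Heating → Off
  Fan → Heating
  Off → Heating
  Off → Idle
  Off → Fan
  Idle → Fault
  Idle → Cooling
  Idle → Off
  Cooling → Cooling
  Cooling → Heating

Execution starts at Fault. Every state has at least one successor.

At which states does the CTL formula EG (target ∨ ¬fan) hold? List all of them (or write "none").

{Fault, Off, Idle, Cooling}

States satisfying target ∨ ¬fan: {Fault, Off, Idle, Cooling}.
States satisfying EG (target ∨ ¬fan): {Fault, Off, Idle, Cooling}.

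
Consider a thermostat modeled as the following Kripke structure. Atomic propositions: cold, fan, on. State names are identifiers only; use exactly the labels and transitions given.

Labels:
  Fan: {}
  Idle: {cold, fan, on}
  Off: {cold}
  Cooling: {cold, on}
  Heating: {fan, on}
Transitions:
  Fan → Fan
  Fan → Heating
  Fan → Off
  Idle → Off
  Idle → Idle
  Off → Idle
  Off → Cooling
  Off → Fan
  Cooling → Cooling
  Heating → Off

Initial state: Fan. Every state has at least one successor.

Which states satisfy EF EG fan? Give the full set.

States satisfying EG fan: {Idle}.
States satisfying EF EG fan: {Fan, Idle, Off, Heating}.

{Fan, Idle, Off, Heating}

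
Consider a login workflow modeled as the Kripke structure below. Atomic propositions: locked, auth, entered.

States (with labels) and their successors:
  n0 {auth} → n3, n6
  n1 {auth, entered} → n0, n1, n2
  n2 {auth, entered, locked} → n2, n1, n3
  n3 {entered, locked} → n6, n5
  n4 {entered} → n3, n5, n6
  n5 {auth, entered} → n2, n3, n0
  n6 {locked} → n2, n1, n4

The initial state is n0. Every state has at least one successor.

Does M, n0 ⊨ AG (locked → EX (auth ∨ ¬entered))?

Holds

States satisfying locked → EX (auth ∨ ¬entered): {n0, n1, n2, n3, n4, n5, n6}.
States satisfying AG (locked → EX (auth ∨ ¬entered)): {n0, n1, n2, n3, n4, n5, n6}.
Every state reachable from n0 satisfies locked → EX (auth ∨ ¬entered).
n0 ∈ Sat(AG (locked → EX (auth ∨ ¬entered))).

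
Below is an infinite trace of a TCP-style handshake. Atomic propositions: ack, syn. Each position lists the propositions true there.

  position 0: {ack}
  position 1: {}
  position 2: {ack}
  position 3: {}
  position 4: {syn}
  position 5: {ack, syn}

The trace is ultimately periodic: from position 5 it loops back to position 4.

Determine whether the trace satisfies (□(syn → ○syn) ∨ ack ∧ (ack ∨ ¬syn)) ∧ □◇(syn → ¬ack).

◇(syn → ¬ack) holds at every position 0..5, and those are all positions ever visited, so □◇(syn → ¬ack) holds.
At position 0: □(syn → ○syn) ∨ ack ∧ (ack ∨ ¬syn) is true; □◇(syn → ¬ack) is true; so (□(syn → ○syn) ∨ ack ∧ (ack ∨ ¬syn)) ∧ □◇(syn → ¬ack) is true.

Satisfied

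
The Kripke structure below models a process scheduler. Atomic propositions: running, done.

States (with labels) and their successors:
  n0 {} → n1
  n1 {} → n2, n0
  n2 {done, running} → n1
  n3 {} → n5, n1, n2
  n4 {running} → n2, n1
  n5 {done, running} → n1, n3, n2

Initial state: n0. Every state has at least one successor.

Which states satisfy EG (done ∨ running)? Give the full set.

States satisfying done ∨ running: {n2, n4, n5}.
States satisfying EG (done ∨ running): ∅.

none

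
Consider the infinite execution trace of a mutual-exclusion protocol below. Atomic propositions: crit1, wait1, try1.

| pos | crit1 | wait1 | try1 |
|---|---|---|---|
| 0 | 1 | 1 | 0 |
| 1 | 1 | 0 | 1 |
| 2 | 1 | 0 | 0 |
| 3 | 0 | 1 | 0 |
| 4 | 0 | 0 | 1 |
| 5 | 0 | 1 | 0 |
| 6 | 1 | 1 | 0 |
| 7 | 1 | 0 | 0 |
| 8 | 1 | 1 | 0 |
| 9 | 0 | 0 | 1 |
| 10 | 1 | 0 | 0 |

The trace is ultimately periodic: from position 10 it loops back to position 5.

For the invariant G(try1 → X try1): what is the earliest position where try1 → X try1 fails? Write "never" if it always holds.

1

Check try1 → X try1 at each position in order: 0 ✓.
At position 1 the labels are {crit1, try1} and the next position 2 has {crit1}, so try1 → X try1 is false there. This is the first violation.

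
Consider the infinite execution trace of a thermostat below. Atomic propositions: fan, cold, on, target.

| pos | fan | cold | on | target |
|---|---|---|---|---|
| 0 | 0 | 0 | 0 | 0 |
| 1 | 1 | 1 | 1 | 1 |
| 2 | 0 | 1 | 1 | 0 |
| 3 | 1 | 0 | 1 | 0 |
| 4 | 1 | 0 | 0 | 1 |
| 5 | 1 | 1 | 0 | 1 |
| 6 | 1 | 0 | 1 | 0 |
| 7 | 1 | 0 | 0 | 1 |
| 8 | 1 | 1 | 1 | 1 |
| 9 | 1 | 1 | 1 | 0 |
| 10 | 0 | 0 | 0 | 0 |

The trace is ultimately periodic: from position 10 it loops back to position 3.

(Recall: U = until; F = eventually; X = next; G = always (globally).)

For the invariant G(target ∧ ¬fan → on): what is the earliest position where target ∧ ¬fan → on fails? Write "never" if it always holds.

never

target ∧ ¬fan → on holds at every position 0..10, and those are all the positions the trace ever visits, so the invariant G(target ∧ ¬fan → on) is never violated.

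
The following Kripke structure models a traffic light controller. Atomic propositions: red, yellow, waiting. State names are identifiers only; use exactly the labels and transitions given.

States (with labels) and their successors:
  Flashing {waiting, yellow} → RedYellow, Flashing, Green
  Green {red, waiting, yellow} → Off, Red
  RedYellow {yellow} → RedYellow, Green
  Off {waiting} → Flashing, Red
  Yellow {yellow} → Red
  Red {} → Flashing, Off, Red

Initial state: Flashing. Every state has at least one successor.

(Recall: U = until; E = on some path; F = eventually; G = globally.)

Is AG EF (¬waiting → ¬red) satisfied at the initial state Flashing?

States satisfying EF (¬waiting → ¬red): {Flashing, Green, RedYellow, Off, Yellow, Red}.
States satisfying AG EF (¬waiting → ¬red): {Flashing, Green, RedYellow, Off, Yellow, Red}.
Every state reachable from Flashing satisfies EF (¬waiting → ¬red).
Flashing ∈ Sat(AG EF (¬waiting → ¬red)).

Satisfied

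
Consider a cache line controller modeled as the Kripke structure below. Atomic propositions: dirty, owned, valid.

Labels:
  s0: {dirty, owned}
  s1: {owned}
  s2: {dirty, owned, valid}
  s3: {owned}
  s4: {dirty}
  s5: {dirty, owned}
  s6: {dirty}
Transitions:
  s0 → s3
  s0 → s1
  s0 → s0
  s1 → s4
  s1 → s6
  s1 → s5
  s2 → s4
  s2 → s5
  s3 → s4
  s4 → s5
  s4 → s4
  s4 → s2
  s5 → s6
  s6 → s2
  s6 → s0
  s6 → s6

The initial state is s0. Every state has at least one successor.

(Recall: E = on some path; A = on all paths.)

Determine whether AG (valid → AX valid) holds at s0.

No

States satisfying valid → AX valid: {s0, s1, s3, s4, s5, s6}.
States satisfying AG (valid → AX valid): ∅.
s2 is reachable from s0 and violates valid → AX valid, so AG fails at s0.
s0 ∉ Sat(AG (valid → AX valid)).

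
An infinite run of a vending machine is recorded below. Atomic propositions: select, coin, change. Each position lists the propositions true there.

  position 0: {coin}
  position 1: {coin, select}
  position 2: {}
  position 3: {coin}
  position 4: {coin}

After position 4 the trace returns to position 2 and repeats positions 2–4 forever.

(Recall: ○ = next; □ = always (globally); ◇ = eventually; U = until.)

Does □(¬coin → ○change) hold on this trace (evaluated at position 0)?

¬coin → ○change must hold at every position from 0 onward. It fails at position 2, so □(¬coin → ○change) is false.
Positions where ¬coin holds: 2.
Check ○change at each: 2→fails.

Violated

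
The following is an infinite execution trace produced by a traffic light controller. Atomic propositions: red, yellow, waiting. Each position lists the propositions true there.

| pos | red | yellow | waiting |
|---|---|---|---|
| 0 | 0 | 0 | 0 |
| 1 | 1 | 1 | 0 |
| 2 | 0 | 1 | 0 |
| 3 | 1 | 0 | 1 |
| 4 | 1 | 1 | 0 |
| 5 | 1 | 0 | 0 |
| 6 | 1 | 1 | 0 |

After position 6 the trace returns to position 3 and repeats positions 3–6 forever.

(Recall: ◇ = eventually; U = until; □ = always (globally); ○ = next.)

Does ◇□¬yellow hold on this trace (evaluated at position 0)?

□¬yellow is false at every position 0..6, so it never becomes true and ◇□¬yellow fails.

No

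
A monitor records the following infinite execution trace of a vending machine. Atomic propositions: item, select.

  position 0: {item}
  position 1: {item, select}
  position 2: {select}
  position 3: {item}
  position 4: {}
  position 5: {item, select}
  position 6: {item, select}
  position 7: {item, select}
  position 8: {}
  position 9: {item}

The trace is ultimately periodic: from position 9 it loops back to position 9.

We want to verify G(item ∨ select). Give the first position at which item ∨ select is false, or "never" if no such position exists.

4

Check item ∨ select at each position in order: 0 ✓, 1 ✓, 2 ✓, 3 ✓.
At position 4 the labels are {}, so item ∨ select is false there. This is the first violation.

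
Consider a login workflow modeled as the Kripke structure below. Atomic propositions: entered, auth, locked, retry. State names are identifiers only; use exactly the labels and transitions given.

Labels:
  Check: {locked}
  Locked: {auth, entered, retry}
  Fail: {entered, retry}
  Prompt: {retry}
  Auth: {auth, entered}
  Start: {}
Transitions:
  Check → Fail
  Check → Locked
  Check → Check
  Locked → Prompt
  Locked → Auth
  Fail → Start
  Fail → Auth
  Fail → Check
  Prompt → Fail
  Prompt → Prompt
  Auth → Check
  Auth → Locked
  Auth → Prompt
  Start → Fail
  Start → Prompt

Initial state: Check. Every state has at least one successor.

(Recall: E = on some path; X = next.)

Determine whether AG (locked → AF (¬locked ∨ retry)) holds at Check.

Does not hold

States satisfying locked → AF (¬locked ∨ retry): {Locked, Fail, Prompt, Auth, Start}.
States satisfying AG (locked → AF (¬locked ∨ retry)): ∅.
Check is reachable from Check and violates locked → AF (¬locked ∨ retry), so AG fails at Check.
Check ∉ Sat(AG (locked → AF (¬locked ∨ retry))).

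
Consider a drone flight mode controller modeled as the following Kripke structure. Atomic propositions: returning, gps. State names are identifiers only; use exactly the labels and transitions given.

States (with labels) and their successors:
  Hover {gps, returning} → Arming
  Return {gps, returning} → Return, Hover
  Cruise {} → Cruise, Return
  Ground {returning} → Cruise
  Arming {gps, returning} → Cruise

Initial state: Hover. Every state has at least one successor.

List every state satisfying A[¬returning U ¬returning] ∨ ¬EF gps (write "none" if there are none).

States satisfying ¬returning: {Cruise}.
States satisfying A[¬returning U ¬returning]: {Cruise}.
States satisfying gps: {Hover, Return, Arming}.
States satisfying EF gps: {Hover, Return, Cruise, Ground, Arming}.
States satisfying ¬EF gps: ∅.
States satisfying A[¬returning U ¬returning] ∨ ¬EF gps: {Cruise}.

{Cruise}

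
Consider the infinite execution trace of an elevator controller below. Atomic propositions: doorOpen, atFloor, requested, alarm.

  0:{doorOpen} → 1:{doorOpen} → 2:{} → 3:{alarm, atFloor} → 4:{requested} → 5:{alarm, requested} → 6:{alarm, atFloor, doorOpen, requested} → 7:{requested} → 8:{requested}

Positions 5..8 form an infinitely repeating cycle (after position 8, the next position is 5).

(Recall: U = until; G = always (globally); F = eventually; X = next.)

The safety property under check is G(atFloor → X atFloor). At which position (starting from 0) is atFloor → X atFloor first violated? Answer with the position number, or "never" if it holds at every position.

Check atFloor → X atFloor at each position in order: 0 ✓, 1 ✓, 2 ✓.
At position 3 the labels are {alarm, atFloor} and the next position 4 has {requested}, so atFloor → X atFloor is false there. This is the first violation.

3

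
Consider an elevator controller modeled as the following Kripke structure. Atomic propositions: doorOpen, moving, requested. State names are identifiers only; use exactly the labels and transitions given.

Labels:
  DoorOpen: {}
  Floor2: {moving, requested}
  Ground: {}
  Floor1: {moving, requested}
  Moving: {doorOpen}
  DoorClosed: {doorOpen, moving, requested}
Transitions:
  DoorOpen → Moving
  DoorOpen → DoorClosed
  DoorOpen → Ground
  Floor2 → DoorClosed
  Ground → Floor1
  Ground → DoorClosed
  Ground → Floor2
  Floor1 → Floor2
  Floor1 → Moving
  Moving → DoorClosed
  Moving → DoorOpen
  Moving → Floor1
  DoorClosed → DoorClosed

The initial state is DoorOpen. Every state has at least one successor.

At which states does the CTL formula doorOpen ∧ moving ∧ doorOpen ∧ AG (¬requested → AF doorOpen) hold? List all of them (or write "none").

States satisfying moving ∧ doorOpen: {DoorClosed}.
States satisfying doorOpen ∧ moving ∧ doorOpen: {DoorClosed}.
States satisfying ¬requested → AF doorOpen: {DoorOpen, Floor2, Ground, Floor1, Moving, DoorClosed}.
States satisfying AG (¬requested → AF doorOpen): {DoorOpen, Floor2, Ground, Floor1, Moving, DoorClosed}.
States satisfying doorOpen ∧ moving ∧ doorOpen ∧ AG (¬requested → AF doorOpen): {DoorClosed}.

{DoorClosed}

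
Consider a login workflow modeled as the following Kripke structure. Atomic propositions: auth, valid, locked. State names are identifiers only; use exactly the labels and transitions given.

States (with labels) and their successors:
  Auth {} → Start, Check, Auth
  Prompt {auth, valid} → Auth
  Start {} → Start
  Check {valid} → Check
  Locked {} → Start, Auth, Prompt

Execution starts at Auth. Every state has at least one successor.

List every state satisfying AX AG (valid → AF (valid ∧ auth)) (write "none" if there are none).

States satisfying AG (valid → AF (valid ∧ auth)): {Start}.
States satisfying AX AG (valid → AF (valid ∧ auth)): {Start}.

{Start}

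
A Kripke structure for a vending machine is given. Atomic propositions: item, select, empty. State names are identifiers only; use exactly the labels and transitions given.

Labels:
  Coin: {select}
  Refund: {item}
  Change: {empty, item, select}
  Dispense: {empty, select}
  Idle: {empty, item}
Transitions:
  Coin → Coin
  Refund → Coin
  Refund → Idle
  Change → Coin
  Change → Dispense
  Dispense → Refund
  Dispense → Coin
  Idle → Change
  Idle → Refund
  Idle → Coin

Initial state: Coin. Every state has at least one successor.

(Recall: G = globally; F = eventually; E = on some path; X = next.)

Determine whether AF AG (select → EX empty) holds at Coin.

States satisfying AG (select → EX empty): ∅.
States satisfying AF AG (select → EX empty): ∅.
There is a path from Coin along which AG (select → EX empty) never holds.
Coin ∉ Sat(AF AG (select → EX empty)).

Violated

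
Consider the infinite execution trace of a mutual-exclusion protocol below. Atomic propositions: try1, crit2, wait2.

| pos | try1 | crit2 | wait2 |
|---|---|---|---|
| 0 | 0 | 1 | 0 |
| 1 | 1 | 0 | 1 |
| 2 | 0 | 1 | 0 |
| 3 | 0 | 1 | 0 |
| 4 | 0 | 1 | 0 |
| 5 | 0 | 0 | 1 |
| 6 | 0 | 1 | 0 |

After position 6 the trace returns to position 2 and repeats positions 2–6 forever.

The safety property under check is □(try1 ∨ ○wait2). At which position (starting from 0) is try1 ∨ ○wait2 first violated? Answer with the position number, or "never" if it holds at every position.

Check try1 ∨ ○wait2 at each position in order: 0 ✓, 1 ✓.
At position 2 the labels are {crit2} and the next position 3 has {crit2}, so try1 ∨ ○wait2 is false there. This is the first violation.

2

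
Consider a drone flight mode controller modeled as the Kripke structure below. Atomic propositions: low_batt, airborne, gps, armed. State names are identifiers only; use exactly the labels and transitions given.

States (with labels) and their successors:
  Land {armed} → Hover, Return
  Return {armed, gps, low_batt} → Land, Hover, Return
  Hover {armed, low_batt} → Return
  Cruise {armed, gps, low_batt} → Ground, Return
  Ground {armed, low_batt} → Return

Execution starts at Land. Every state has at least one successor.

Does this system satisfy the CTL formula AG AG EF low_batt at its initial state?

States satisfying AG EF low_batt: {Land, Return, Hover, Cruise, Ground}.
States satisfying AG AG EF low_batt: {Land, Return, Hover, Cruise, Ground}.
Every state reachable from Land satisfies AG EF low_batt.
Land ∈ Sat(AG AG EF low_batt).

Satisfied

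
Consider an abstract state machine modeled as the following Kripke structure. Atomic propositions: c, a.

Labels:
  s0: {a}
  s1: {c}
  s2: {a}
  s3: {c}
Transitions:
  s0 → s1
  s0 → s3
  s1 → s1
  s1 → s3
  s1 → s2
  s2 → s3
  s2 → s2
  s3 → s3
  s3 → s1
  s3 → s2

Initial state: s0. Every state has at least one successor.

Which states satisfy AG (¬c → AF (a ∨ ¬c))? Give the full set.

{s0, s1, s2, s3}

States satisfying ¬c → AF (a ∨ ¬c): {s0, s1, s2, s3}.
States satisfying AG (¬c → AF (a ∨ ¬c)): {s0, s1, s2, s3}.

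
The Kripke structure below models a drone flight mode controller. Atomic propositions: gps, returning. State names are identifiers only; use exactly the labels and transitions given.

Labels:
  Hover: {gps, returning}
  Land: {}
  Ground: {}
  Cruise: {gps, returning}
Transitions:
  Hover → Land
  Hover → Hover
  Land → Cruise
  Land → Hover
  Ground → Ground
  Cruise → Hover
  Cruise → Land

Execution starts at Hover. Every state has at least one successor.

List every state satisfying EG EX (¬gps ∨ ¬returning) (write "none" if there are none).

States satisfying EX (¬gps ∨ ¬returning): {Hover, Ground, Cruise}.
States satisfying EG EX (¬gps ∨ ¬returning): {Hover, Ground, Cruise}.

{Hover, Ground, Cruise}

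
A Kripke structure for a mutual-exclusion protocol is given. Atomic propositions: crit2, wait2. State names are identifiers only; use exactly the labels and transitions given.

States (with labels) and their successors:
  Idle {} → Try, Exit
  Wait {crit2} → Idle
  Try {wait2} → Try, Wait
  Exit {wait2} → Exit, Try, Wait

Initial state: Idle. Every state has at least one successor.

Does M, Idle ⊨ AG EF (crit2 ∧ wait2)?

States satisfying EF (crit2 ∧ wait2): ∅.
States satisfying AG EF (crit2 ∧ wait2): ∅.
Exit is reachable from Idle and violates EF (crit2 ∧ wait2), so AG fails at Idle.
Idle ∉ Sat(AG EF (crit2 ∧ wait2)).

Does not hold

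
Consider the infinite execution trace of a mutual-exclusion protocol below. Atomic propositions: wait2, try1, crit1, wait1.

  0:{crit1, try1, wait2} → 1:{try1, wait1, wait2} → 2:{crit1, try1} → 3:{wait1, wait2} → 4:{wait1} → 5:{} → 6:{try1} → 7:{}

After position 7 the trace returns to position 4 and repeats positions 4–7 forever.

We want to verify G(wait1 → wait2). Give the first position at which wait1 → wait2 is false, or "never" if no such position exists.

4

Check wait1 → wait2 at each position in order: 0 ✓, 1 ✓, 2 ✓, 3 ✓.
At position 4 the labels are {wait1}, so wait1 → wait2 is false there. This is the first violation.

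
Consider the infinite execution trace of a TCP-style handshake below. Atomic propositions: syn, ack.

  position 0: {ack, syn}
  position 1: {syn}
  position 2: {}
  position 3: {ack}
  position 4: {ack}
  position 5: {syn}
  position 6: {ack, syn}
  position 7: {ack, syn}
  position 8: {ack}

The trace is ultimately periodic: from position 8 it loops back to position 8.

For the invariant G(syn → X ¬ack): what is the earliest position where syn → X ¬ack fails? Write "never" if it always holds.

Check syn → X ¬ack at each position in order: 0 ✓, 1 ✓, 2 ✓, 3 ✓, 4 ✓.
At position 5 the labels are {syn} and the next position 6 has {ack, syn}, so syn → X ¬ack is false there. This is the first violation.

5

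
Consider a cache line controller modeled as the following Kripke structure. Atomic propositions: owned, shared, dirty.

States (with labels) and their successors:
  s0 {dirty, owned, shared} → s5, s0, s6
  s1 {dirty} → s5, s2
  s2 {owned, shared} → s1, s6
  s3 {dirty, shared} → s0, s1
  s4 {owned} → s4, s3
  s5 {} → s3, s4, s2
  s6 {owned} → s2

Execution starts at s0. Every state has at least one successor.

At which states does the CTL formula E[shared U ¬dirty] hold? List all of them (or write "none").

{s0, s2, s3, s4, s5, s6}

States satisfying shared: {s0, s2, s3}.
States satisfying ¬dirty: {s2, s4, s5, s6}.
States satisfying E[shared U ¬dirty]: {s0, s2, s3, s4, s5, s6}.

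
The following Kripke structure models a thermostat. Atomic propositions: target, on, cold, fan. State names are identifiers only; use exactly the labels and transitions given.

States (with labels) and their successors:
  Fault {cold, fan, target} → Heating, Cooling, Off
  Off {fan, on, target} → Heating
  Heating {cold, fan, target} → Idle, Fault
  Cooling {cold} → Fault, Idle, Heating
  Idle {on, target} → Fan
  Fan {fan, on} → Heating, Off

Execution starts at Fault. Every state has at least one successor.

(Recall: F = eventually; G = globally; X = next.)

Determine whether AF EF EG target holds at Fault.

Satisfied

States satisfying EF EG target: {Fault, Off, Heating, Cooling, Idle, Fan}.
States satisfying AF EF EG target: {Fault, Off, Heating, Cooling, Idle, Fan}.
Fault ∈ Sat(AF EF EG target).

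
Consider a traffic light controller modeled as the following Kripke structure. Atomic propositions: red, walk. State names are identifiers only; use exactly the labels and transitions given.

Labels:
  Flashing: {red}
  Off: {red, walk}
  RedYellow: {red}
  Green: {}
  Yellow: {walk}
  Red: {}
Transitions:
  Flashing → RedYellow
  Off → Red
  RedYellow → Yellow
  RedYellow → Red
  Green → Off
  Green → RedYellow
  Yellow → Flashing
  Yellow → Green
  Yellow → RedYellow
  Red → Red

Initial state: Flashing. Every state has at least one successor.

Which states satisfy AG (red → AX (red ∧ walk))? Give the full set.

States satisfying red → AX (red ∧ walk): {Green, Yellow, Red}.
States satisfying AG (red → AX (red ∧ walk)): {Red}.

{Red}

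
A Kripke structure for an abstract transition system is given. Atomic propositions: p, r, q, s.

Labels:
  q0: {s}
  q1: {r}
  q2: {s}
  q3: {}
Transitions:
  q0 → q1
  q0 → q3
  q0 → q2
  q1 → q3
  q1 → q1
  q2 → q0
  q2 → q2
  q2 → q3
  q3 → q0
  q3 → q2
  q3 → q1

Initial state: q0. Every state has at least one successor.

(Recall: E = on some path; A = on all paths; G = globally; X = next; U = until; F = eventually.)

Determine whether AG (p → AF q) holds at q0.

Yes

States satisfying p → AF q: {q0, q1, q2, q3}.
States satisfying AG (p → AF q): {q0, q1, q2, q3}.
Every state reachable from q0 satisfies p → AF q.
q0 ∈ Sat(AG (p → AF q)).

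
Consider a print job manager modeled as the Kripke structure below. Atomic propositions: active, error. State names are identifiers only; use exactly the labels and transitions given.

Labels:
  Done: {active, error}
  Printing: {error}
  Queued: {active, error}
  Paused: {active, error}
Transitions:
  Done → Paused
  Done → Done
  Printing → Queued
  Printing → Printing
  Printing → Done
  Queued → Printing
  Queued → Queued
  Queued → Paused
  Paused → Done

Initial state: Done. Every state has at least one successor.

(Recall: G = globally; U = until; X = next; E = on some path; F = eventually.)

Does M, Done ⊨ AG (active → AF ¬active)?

Does not hold

States satisfying active → AF ¬active: {Printing}.
States satisfying AG (active → AF ¬active): ∅.
Done is reachable from Done and violates active → AF ¬active, so AG fails at Done.
Done ∉ Sat(AG (active → AF ¬active)).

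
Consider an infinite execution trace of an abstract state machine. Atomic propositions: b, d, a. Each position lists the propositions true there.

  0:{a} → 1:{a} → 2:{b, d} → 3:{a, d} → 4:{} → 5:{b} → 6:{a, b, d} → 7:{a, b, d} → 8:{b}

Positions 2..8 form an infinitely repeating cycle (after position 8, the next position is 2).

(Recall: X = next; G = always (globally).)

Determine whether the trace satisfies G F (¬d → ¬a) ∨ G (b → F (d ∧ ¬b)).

F (¬d → ¬a) holds at every position 0..8, and those are all positions ever visited, so G F (¬d → ¬a) holds.
b → F (d ∧ ¬b) holds at every position 0..8, and those are all positions ever visited, so G (b → F (d ∧ ¬b)) holds.
Positions where b holds: 2, 5, 6, 7, 8.
Check F (d ∧ ¬b) at each: 2→ok, 5→ok, 6→ok, 7→ok, 8→ok.
At position 0: G F (¬d → ¬a) is true; G (b → F (d ∧ ¬b)) is true; so G F (¬d → ¬a) ∨ G (b → F (d ∧ ¬b)) is true.

Holds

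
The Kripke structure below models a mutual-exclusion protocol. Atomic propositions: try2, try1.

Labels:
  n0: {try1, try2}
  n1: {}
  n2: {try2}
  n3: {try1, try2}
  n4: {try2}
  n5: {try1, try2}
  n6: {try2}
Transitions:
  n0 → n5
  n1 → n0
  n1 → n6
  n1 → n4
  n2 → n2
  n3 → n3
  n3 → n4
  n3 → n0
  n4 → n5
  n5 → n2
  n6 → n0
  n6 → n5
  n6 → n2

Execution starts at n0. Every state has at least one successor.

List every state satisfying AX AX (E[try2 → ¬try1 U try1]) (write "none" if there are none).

{n3}

States satisfying AX (E[try2 → ¬try1 U try1]): {n0, n1, n3, n4}.
States satisfying AX AX (E[try2 → ¬try1 U try1]): {n3}.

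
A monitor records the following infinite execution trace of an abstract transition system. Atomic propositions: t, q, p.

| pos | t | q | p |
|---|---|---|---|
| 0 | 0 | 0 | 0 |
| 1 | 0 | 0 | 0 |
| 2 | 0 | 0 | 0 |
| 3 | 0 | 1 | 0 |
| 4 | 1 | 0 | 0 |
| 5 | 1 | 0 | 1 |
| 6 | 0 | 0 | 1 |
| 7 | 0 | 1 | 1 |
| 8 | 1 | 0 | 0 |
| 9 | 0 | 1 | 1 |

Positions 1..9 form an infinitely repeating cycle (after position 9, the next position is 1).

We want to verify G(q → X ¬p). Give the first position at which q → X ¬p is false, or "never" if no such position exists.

never

q → X ¬p holds at every position 0..9, and those are all the positions the trace ever visits, so the invariant G(q → X ¬p) is never violated.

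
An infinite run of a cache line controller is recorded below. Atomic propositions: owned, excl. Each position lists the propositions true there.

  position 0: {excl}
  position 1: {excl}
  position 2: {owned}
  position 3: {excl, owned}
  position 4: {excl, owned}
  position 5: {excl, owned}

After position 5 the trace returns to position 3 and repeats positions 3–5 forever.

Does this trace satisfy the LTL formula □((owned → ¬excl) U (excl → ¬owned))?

Violated

(owned → ¬excl) U (excl → ¬owned) must hold at every position from 0 onward. It fails at position 3, so □((owned → ¬excl) U (excl → ¬owned)) is false.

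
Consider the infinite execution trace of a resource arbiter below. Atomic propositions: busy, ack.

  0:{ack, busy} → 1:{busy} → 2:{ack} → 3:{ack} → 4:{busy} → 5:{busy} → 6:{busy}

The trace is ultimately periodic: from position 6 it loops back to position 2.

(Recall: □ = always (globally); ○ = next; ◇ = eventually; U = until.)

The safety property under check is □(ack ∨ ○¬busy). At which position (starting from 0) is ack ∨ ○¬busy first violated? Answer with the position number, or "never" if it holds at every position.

4

Check ack ∨ ○¬busy at each position in order: 0 ✓, 1 ✓, 2 ✓, 3 ✓.
At position 4 the labels are {busy} and the next position 5 has {busy}, so ack ∨ ○¬busy is false there. This is the first violation.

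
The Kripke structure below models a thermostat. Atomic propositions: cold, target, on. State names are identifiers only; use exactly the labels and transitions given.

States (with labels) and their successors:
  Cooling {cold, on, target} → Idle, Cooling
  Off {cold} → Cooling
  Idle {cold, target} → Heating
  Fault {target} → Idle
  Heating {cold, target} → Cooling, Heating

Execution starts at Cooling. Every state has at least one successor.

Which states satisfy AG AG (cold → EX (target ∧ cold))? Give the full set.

States satisfying AG (cold → EX (target ∧ cold)): {Cooling, Off, Idle, Fault, Heating}.
States satisfying AG AG (cold → EX (target ∧ cold)): {Cooling, Off, Idle, Fault, Heating}.

{Cooling, Off, Idle, Fault, Heating}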